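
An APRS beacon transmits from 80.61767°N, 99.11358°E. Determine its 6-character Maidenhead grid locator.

NR90no

Shift to the Maidenhead origin (180°W, 90°S): lon 279.1136, lat 170.6177.
Field: 279.1136/20 → 13 → N, 170.6177/10 → 17 → R; chars NR.
Square: 19.1136/2 → 9, 0.6177/1 → 0; chars 90.
Subsquare: 1.1136/0.0833333 → 13 → n, 0.6177/0.0416667 → 14 → o; chars no.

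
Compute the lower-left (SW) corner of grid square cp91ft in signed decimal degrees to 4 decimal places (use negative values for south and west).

61.7917, -121.5833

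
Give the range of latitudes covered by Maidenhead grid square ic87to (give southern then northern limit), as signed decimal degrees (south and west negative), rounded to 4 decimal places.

-62.4167, -62.3750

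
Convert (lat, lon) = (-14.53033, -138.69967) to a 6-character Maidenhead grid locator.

CH05pl

Offset from 180°W / 90°S: lon 41.3003°, lat 75.4697°.
Field: lon ⌊41.3003/20⌋ = 2 → C; lat ⌊75.4697/10⌋ = 7 → H.
Square: lon ⌊1.3003/2⌋ = 0; lat ⌊5.4697/1⌋ = 5.
Subsquare: lon ⌊1.3003/0.0833333⌋ = 15 → p; lat ⌊0.4697/0.0416667⌋ = 11 → l.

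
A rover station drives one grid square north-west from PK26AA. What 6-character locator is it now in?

PK16xb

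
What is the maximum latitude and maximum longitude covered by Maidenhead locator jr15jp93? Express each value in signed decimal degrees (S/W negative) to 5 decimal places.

85.64167, 2.83333

Field J=9, R=17: +9·20° lon, +17·10° lat → SW at lon 0°, lat 80°.
Square 1, 5: +1·2° lon, +5·1° lat → SW at lon 2°, lat 85°.
Subsquare j=9, p=15: +9·0.0833333° lon, +15·0.0416667° lat → SW at lon 2.75°, lat 85.625°.
Extended square 9, 3: +9·0.00833333° lon, +3·0.00416667° lat → SW at lon 2.825°, lat 85.6375°.
Cell spans 0.00833333° lon × 0.00416667° lat. NE corner is SW corner plus one full cell.
latitude 85.64167, longitude 2.83333.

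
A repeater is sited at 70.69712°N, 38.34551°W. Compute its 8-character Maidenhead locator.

Offset from 180°W / 90°S: lon 141.65449°, lat 160.69712°.
Field: 141.65449/20 → 7 → H, 160.69712/10 → 16 → Q; chars HQ.
Square: 1.65449/2 → 0, 0.69712/1 → 0; chars 00.
Subsquare: 1.65449/0.0833333 → 19 → t, 0.69712/0.0416667 → 16 → q; chars tq.
Extended square: 0.07116/0.00833333 → 8, 0.03045/0.00416667 → 7; chars 87.

HQ00tq87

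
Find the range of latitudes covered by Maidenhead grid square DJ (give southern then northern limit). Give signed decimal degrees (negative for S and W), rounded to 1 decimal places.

0.0, 10.0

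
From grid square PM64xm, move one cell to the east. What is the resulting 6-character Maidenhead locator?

PM74am

Longitude subsquare x = 23; +1 → 24, wraps to 0 = a, carry into square.
Longitude square 6; +1 → 7.
The latitude characters are unchanged.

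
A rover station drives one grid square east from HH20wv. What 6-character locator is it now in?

HH20xv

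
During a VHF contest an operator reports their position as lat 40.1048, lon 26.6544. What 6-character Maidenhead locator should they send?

KN30hc

Add 180° to longitude and 90° to latitude: 206.6544, 130.1048.
Field (20°×10°, letters A–R): lon ⌊206.6544/20⌋ = 10 → K; lat ⌊130.1048/10⌋ = 13 → N.
Square (2°×1°, digits 0–9): lon ⌊6.6544/2⌋ = 3; lat ⌊0.1048/1⌋ = 0.
Subsquare (5′×2.5′, letters a–x): lon ⌊0.6544/0.0833333⌋ = 7 → h; lat ⌊0.1048/0.0416667⌋ = 2 → c.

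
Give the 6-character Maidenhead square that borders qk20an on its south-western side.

QK10xm

Longitude subsquare a = 0; −1 → -1, wraps to 23 = x, carry into square.
Longitude square 2; −1 → 1.
Latitude subsquare n = 13; −1 → 12 = m.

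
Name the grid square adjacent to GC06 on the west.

Longitude square 0; −1 → -1, wraps to 9, carry into field.
Longitude field G = 6; −1 → 5 = F.
The latitude characters are unchanged.

FC96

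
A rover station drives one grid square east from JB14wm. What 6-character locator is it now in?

JB14xm

Longitude subsquare w = 22; +1 → 23 = x.
The latitude characters are unchanged.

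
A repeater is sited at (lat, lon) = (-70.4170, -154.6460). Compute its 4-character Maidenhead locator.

BB29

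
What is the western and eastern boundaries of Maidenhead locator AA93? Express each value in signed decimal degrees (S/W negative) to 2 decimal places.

Field A=0, A=0: +0·20° lon, +0·10° lat → SW at lon -180°, lat -90°.
Square 9, 3: +9·2° lon, +3·1° lat → SW at lon -162°, lat -87°.
Cell spans 2° lon × 1° lat.
west -162.00, east -160.00.

-162.00, -160.00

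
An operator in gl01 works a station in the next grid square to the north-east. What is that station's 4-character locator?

GL12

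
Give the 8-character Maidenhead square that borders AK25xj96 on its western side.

Longitude extended square 9; −1 → 8.
The latitude characters are unchanged.

AK25xj86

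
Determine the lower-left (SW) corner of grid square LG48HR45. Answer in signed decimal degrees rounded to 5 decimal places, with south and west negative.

-21.27083, 48.61667

Field L=11, G=6: +11·20° lon, +6·10° lat → SW at lon 40°, lat -30°.
Square 4, 8: +4·2° lon, +8·1° lat → SW at lon 48°, lat -22°.
Subsquare h=7, r=17: +7·0.0833333° lon, +17·0.0416667° lat → SW at lon 48.5833°, lat -21.2917°.
Extended square 4, 5: +4·0.00833333° lon, +5·0.00416667° lat → SW at lon 48.6167°, lat -21.2708°.
latitude -21.27083, longitude 48.61667.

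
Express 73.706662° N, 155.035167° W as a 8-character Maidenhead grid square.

BQ23lq59

Offset from 180°W / 90°S: lon 24.96483°, lat 163.70666°.
Field: 24.96483/20 → 1 → B, 163.70666/10 → 16 → Q; chars BQ.
Square: 4.96483/2 → 2, 3.70666/1 → 3; chars 23.
Subsquare: 0.96483/0.0833333 → 11 → l, 0.70666/0.0416667 → 16 → q; chars lq.
Extended square: 0.04817/0.00833333 → 5, 0.04000/0.00416667 → 9; chars 59.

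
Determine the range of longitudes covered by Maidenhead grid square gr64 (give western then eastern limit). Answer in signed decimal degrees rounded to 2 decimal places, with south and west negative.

-48.00, -46.00

Field G=6, R=17: +6·20° lon, +17·10° lat → SW at lon -60°, lat 80°.
Square 6, 4: +6·2° lon, +4·1° lat → SW at lon -48°, lat 84°.
Cell spans 2° lon × 1° lat.
west -48.00, east -46.00.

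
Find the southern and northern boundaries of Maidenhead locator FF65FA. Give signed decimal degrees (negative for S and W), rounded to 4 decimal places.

Field F=5, F=5: +5·20° lon, +5·10° lat → SW at lon -80°, lat -40°.
Square 6, 5: +6·2° lon, +5·1° lat → SW at lon -68°, lat -35°.
Subsquare f=5, a=0: +5·0.0833333° lon, +0·0.0416667° lat → SW at lon -67.5833°, lat -35°.
Cell spans 0.0833333° lon × 0.0416667° lat.
south -35.0000, north -34.9583.

-35.0000, -34.9583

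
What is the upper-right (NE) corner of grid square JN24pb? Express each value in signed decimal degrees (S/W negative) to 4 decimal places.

Field J=9, N=13: +9·20° lon, +13·10° lat → SW at lon 0°, lat 40°.
Square 2, 4: +2·2° lon, +4·1° lat → SW at lon 4°, lat 44°.
Subsquare p=15, b=1: +15·0.0833333° lon, +1·0.0416667° lat → SW at lon 5.25°, lat 44.0417°.
Cell spans 0.0833333° lon × 0.0416667° lat. NE corner is SW corner plus one full cell.
latitude 44.0833, longitude 5.3333.

44.0833, 5.3333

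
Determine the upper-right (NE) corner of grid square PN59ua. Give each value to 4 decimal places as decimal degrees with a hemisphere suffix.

Field P=15, N=13: +15·20° lon, +13·10° lat → SW at lon 120°, lat 40°.
Square 5, 9: +5·2° lon, +9·1° lat → SW at lon 130°, lat 49°.
Subsquare u=20, a=0: +20·0.0833333° lon, +0·0.0416667° lat → SW at lon 131.667°, lat 49°.
Cell spans 0.0833333° lon × 0.0416667° lat. NE corner is SW corner plus one full cell.
latitude 49.0417° N, longitude 131.7500° E.

49.0417° N, 131.7500° E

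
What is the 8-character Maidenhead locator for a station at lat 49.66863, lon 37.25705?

Shift to the Maidenhead origin (180°W, 90°S): lon 217.25705, lat 139.66863.
Field: lon ⌊217.25705/20⌋ = 10 → K; lat ⌊139.66863/10⌋ = 13 → N.
Square: lon ⌊17.25705/2⌋ = 8; lat ⌊9.66863/1⌋ = 9.
Subsquare: lon ⌊1.25705/0.0833333⌋ = 15 → p; lat ⌊0.66863/0.0416667⌋ = 16 → q.
Extended square: lon ⌊0.00705/0.00833333⌋ = 0; lat ⌊0.00196/0.00416667⌋ = 0.

KN89pq00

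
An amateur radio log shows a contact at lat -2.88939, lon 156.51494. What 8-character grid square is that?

QI87gc16

Shift to the Maidenhead origin (180°W, 90°S): lon 336.51494, lat 87.11061.
Field: 336.51494/20 → 16 → Q, 87.11061/10 → 8 → I; chars QI.
Square: 16.51494/2 → 8, 7.11061/1 → 7; chars 87.
Subsquare: 0.51494/0.0833333 → 6 → g, 0.11061/0.0416667 → 2 → c; chars gc.
Extended square: 0.01494/0.00833333 → 1, 0.02728/0.00416667 → 6; chars 16.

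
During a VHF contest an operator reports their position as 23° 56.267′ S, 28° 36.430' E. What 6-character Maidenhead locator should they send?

KG46hb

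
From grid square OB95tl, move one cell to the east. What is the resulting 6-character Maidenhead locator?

Longitude subsquare t = 19; +1 → 20 = u.
The latitude characters are unchanged.

OB95ul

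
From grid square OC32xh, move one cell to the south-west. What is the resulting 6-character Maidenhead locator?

OC32wg

Longitude subsquare x = 23; −1 → 22 = w.
Latitude subsquare h = 7; −1 → 6 = g.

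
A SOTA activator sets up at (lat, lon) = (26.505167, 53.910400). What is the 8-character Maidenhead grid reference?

LL66wm91

Shift to the Maidenhead origin (180°W, 90°S): lon 233.91040, lat 116.50517.
Field: 233.91040/20 → 11 → L, 116.50517/10 → 11 → L; chars LL.
Square: 13.91040/2 → 6, 6.50517/1 → 6; chars 66.
Subsquare: 1.91040/0.0833333 → 22 → w, 0.50517/0.0416667 → 12 → m; chars wm.
Extended square: 0.07707/0.00833333 → 9, 0.00517/0.00416667 → 1; chars 91.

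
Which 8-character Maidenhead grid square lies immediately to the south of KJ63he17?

KJ63he16

Latitude extended square 7; −1 → 6.
The longitude characters are unchanged.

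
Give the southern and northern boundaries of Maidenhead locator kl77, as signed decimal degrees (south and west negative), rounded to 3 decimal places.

Field K=10, L=11: +10·20° lon, +11·10° lat → SW at lon 20°, lat 20°.
Square 7, 7: +7·2° lon, +7·1° lat → SW at lon 34°, lat 27°.
Cell spans 2° lon × 1° lat.
south 27.000, north 28.000.

27.000, 28.000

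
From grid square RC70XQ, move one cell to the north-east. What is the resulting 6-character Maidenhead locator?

Longitude subsquare x = 23; +1 → 24, wraps to 0 = a, carry into square.
Longitude square 7; +1 → 8.
Latitude subsquare q = 16; +1 → 17 = r.

RC80ar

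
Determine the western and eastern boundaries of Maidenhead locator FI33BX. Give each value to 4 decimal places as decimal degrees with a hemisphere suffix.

73.9167° W, 73.8333° W

Field F=5, I=8: +5·20° lon, +8·10° lat → SW at lon -80°, lat -10°.
Square 3, 3: +3·2° lon, +3·1° lat → SW at lon -74°, lat -7°.
Subsquare b=1, x=23: +1·0.0833333° lon, +23·0.0416667° lat → SW at lon -73.9167°, lat -6.04167°.
Cell spans 0.0833333° lon × 0.0416667° lat.
west 73.9167° W, east 73.8333° W.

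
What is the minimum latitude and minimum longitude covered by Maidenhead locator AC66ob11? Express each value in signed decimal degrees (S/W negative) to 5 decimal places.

Field A=0, C=2: +0·20° lon, +2·10° lat → SW at lon -180°, lat -70°.
Square 6, 6: +6·2° lon, +6·1° lat → SW at lon -168°, lat -64°.
Subsquare o=14, b=1: +14·0.0833333° lon, +1·0.0416667° lat → SW at lon -166.833°, lat -63.9583°.
Extended square 1, 1: +1·0.00833333° lon, +1·0.00416667° lat → SW at lon -166.825°, lat -63.9542°.
latitude -63.95417, longitude -166.82500.

-63.95417, -166.82500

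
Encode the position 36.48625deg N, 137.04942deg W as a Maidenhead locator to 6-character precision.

Add 180° to longitude and 90° to latitude: 42.9506, 126.4862.
Field: lon ⌊42.9506/20⌋ = 2 → C; lat ⌊126.4862/10⌋ = 12 → M.
Square: lon ⌊2.9506/2⌋ = 1; lat ⌊6.4862/1⌋ = 6.
Subsquare: lon ⌊0.9506/0.0833333⌋ = 11 → l; lat ⌊0.4862/0.0416667⌋ = 11 → l.

CM16ll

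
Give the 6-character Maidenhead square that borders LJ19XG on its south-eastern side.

Longitude subsquare x = 23; +1 → 24, wraps to 0 = a, carry into square.
Longitude square 1; +1 → 2.
Latitude subsquare g = 6; −1 → 5 = f.

LJ29af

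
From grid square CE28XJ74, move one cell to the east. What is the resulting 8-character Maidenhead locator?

Longitude extended square 7; +1 → 8.
The latitude characters are unchanged.

CE28xj84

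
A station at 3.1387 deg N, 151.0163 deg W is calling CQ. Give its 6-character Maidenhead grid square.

BJ43ld

Shift to the Maidenhead origin (180°W, 90°S): lon 28.9837, lat 93.1387.
Field (20°×10°, letters A–R): 28.9837/20 → 1 → B, 93.1387/10 → 9 → J; chars BJ.
Square (2°×1°, digits 0–9): 8.9837/2 → 4, 3.1387/1 → 3; chars 43.
Subsquare (5′×2.5′, letters a–x): 0.9837/0.0833333 → 11 → l, 0.1387/0.0416667 → 3 → d; chars ld.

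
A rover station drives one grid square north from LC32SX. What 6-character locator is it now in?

LC33sa

Latitude subsquare x = 23; +1 → 24, wraps to 0 = a, carry into square.
Latitude square 2; +1 → 3.
The longitude characters are unchanged.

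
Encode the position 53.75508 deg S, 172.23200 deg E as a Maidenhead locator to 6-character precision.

Offset from 180°W / 90°S: lon 352.2320°, lat 36.2449°.
Field (20°×10°, letters A–R): 352.2320/20 → 17 → R, 36.2449/10 → 3 → D; chars RD.
Square (2°×1°, digits 0–9): 12.2320/2 → 6, 6.2449/1 → 6; chars 66.
Subsquare (5′×2.5′, letters a–x): 0.2320/0.0833333 → 2 → c, 0.2449/0.0416667 → 5 → f; chars cf.

RD66cf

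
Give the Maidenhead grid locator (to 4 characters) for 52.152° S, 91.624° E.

Offset from 180°W / 90°S: lon 271.62°, lat 37.85°.
Field: lon ⌊271.62/20⌋ = 13 → N; lat ⌊37.85/10⌋ = 3 → D.
Square: lon ⌊11.62/2⌋ = 5; lat ⌊7.85/1⌋ = 7.

ND57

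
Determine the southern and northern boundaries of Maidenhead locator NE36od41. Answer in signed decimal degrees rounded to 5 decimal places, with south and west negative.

-43.87083, -43.86667

Field N=13, E=4: +13·20° lon, +4·10° lat → SW at lon 80°, lat -50°.
Square 3, 6: +3·2° lon, +6·1° lat → SW at lon 86°, lat -44°.
Subsquare o=14, d=3: +14·0.0833333° lon, +3·0.0416667° lat → SW at lon 87.1667°, lat -43.875°.
Extended square 4, 1: +4·0.00833333° lon, +1·0.00416667° lat → SW at lon 87.2°, lat -43.8708°.
Cell spans 0.00833333° lon × 0.00416667° lat.
south -43.87083, north -43.86667.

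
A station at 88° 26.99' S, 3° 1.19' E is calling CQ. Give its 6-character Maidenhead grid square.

Add 180° to longitude and 90° to latitude: 183.0198, 1.5502.
Field: lon ⌊183.0198/20⌋ = 9 → J; lat ⌊1.5502/10⌋ = 0 → A.
Square: lon ⌊3.0198/2⌋ = 1; lat ⌊1.5502/1⌋ = 1.
Subsquare: lon ⌊1.0198/0.0833333⌋ = 12 → m; lat ⌊0.5502/0.0416667⌋ = 13 → n.

JA11mn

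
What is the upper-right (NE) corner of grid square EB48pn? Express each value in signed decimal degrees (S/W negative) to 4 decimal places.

-71.4167, -90.6667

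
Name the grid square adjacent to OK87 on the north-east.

Longitude square 8; +1 → 9.
Latitude square 7; +1 → 8.

OK98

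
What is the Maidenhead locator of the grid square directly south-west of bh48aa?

Longitude subsquare a = 0; −1 → -1, wraps to 23 = x, carry into square.
Longitude square 4; −1 → 3.
Latitude subsquare a = 0; −1 → -1, wraps to 23 = x, carry into square.
Latitude square 8; −1 → 7.

BH37xx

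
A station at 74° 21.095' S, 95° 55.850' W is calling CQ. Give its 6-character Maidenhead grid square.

EB25ap

Offset from 180°W / 90°S: lon 84.0692°, lat 15.6484°.
Field (20°×10°, letters A–R): 84.0692/20 → 4 → E, 15.6484/10 → 1 → B; chars EB.
Square (2°×1°, digits 0–9): 4.0692/2 → 2, 5.6484/1 → 5; chars 25.
Subsquare (5′×2.5′, letters a–x): 0.0692/0.0833333 → 0 → a, 0.6484/0.0416667 → 15 → p; chars ap.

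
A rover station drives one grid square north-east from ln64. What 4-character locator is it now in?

Longitude square 6; +1 → 7.
Latitude square 4; +1 → 5.

LN75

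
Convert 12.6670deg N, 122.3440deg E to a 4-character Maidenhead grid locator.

PK12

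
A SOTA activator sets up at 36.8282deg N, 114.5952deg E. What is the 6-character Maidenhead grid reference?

Shift to the Maidenhead origin (180°W, 90°S): lon 294.5952, lat 126.8282.
Field: lon ⌊294.5952/20⌋ = 14 → O; lat ⌊126.8282/10⌋ = 12 → M.
Square: lon ⌊14.5952/2⌋ = 7; lat ⌊6.8282/1⌋ = 6.
Subsquare: lon ⌊0.5952/0.0833333⌋ = 7 → h; lat ⌊0.8282/0.0416667⌋ = 19 → t.

OM76ht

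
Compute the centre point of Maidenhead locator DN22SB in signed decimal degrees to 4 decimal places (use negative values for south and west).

Field D=3, N=13: +3·20° lon, +13·10° lat → SW at lon -120°, lat 40°.
Square 2, 2: +2·2° lon, +2·1° lat → SW at lon -116°, lat 42°.
Subsquare s=18, b=1: +18·0.0833333° lon, +1·0.0416667° lat → SW at lon -114.5°, lat 42.0417°.
Cell spans 0.0833333° lon × 0.0416667° lat. Centre is SW corner plus half of each.
latitude 42.0625, longitude -114.4583.

42.0625, -114.4583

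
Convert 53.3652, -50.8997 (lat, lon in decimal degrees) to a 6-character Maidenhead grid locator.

GO43ni

Shift to the Maidenhead origin (180°W, 90°S): lon 129.1003, lat 143.3652.
Field: 129.1003/20 → 6 → G, 143.3652/10 → 14 → O; chars GO.
Square: 9.1003/2 → 4, 3.3652/1 → 3; chars 43.
Subsquare: 1.1003/0.0833333 → 13 → n, 0.3652/0.0416667 → 8 → i; chars ni.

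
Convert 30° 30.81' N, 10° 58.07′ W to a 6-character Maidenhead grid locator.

Shift to the Maidenhead origin (180°W, 90°S): lon 169.0322, lat 120.5135.
Field: 169.0322/20 → 8 → I, 120.5135/10 → 12 → M; chars IM.
Square: 9.0322/2 → 4, 0.5135/1 → 0; chars 40.
Subsquare: 1.0322/0.0833333 → 12 → m, 0.5135/0.0416667 → 12 → m; chars mm.

IM40mm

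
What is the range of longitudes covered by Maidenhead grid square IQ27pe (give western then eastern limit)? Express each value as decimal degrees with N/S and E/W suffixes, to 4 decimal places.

Field I=8, Q=16: +8·20° lon, +16·10° lat → SW at lon -20°, lat 70°.
Square 2, 7: +2·2° lon, +7·1° lat → SW at lon -16°, lat 77°.
Subsquare p=15, e=4: +15·0.0833333° lon, +4·0.0416667° lat → SW at lon -14.75°, lat 77.1667°.
Cell spans 0.0833333° lon × 0.0416667° lat.
west 14.7500° W, east 14.6667° W.

14.7500° W, 14.6667° W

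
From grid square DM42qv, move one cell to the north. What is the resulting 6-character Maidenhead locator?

DM42qw

Latitude subsquare v = 21; +1 → 22 = w.
The longitude characters are unchanged.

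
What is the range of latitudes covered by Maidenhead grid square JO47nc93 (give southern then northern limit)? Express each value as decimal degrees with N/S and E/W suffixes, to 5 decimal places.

57.09583° N, 57.10000° N

Field J=9, O=14: +9·20° lon, +14·10° lat → SW at lon 0°, lat 50°.
Square 4, 7: +4·2° lon, +7·1° lat → SW at lon 8°, lat 57°.
Subsquare n=13, c=2: +13·0.0833333° lon, +2·0.0416667° lat → SW at lon 9.08333°, lat 57.0833°.
Extended square 9, 3: +9·0.00833333° lon, +3·0.00416667° lat → SW at lon 9.15833°, lat 57.0958°.
Cell spans 0.00833333° lon × 0.00416667° lat.
south 57.09583° N, north 57.10000° N.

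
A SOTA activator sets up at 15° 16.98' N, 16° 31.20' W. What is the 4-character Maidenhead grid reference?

IK15

Shift to the Maidenhead origin (180°W, 90°S): lon 163.48, lat 105.28.
Field: 163.48/20 → 8 → I, 105.28/10 → 10 → K; chars IK.
Square: 3.48/2 → 1, 5.28/1 → 5; chars 15.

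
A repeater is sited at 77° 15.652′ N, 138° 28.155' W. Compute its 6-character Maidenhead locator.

Shift to the Maidenhead origin (180°W, 90°S): lon 41.5308, lat 167.2609.
Field: 41.5308/20 → 2 → C, 167.2609/10 → 16 → Q; chars CQ.
Square: 1.5308/2 → 0, 7.2609/1 → 7; chars 07.
Subsquare: 1.5308/0.0833333 → 18 → s, 0.2609/0.0416667 → 6 → g; chars sg.

CQ07sg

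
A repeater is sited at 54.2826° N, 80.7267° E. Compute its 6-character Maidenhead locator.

NO04ig

Offset from 180°W / 90°S: lon 260.7267°, lat 144.2826°.
Field (20°×10°, letters A–R): 260.7267/20 → 13 → N, 144.2826/10 → 14 → O; chars NO.
Square (2°×1°, digits 0–9): 0.7267/2 → 0, 4.2826/1 → 4; chars 04.
Subsquare (5′×2.5′, letters a–x): 0.7267/0.0833333 → 8 → i, 0.2826/0.0416667 → 6 → g; chars ig.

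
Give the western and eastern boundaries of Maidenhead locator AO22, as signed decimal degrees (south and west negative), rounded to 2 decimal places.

-176.00, -174.00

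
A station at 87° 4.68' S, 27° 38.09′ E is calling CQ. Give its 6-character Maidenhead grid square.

Offset from 180°W / 90°S: lon 207.6348°, lat 2.9220°.
Field (20°×10°, letters A–R): lon ⌊207.6348/20⌋ = 10 → K; lat ⌊2.9220/10⌋ = 0 → A.
Square (2°×1°, digits 0–9): lon ⌊7.6348/2⌋ = 3; lat ⌊2.9220/1⌋ = 2.
Subsquare (5′×2.5′, letters a–x): lon ⌊1.6348/0.0833333⌋ = 19 → t; lat ⌊0.9220/0.0416667⌋ = 22 → w.

KA32tw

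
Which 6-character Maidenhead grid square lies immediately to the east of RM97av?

Longitude subsquare a = 0; +1 → 1 = b.
The latitude characters are unchanged.

RM97bv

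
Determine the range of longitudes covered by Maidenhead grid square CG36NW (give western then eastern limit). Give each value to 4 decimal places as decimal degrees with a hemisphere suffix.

Field C=2, G=6: +2·20° lon, +6·10° lat → SW at lon -140°, lat -30°.
Square 3, 6: +3·2° lon, +6·1° lat → SW at lon -134°, lat -24°.
Subsquare n=13, w=22: +13·0.0833333° lon, +22·0.0416667° lat → SW at lon -132.917°, lat -23.0833°.
Cell spans 0.0833333° lon × 0.0416667° lat.
west 132.9167° W, east 132.8333° W.

132.9167° W, 132.8333° W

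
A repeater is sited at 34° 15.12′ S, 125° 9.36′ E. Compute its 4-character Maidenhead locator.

PF25

Add 180° to longitude and 90° to latitude: 305.16, 55.75.
Field: lon ⌊305.16/20⌋ = 15 → P; lat ⌊55.75/10⌋ = 5 → F.
Square: lon ⌊5.16/2⌋ = 2; lat ⌊5.75/1⌋ = 5.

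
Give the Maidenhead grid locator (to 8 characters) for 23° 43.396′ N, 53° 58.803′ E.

LL63xr73

Offset from 180°W / 90°S: lon 233.98005°, lat 113.72327°.
Field (20°×10°, letters A–R): lon ⌊233.98005/20⌋ = 11 → L; lat ⌊113.72327/10⌋ = 11 → L.
Square (2°×1°, digits 0–9): lon ⌊13.98005/2⌋ = 6; lat ⌊3.72327/1⌋ = 3.
Subsquare (5′×2.5′, letters a–x): lon ⌊1.98005/0.0833333⌋ = 23 → x; lat ⌊0.72327/0.0416667⌋ = 17 → r.
Extended square (30″×15″, digits 0–9): lon ⌊0.06338/0.00833333⌋ = 7; lat ⌊0.01493/0.00416667⌋ = 3.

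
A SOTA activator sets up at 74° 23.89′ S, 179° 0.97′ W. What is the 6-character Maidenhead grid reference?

Offset from 180°W / 90°S: lon 0.9838°, lat 15.6018°.
Field: lon ⌊0.9838/20⌋ = 0 → A; lat ⌊15.6018/10⌋ = 1 → B.
Square: lon ⌊0.9838/2⌋ = 0; lat ⌊5.6018/1⌋ = 5.
Subsquare: lon ⌊0.9838/0.0833333⌋ = 11 → l; lat ⌊0.6018/0.0416667⌋ = 14 → o.

AB05lo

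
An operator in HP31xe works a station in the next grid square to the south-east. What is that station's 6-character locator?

Longitude subsquare x = 23; +1 → 24, wraps to 0 = a, carry into square.
Longitude square 3; +1 → 4.
Latitude subsquare e = 4; −1 → 3 = d.

HP41ad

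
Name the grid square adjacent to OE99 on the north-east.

Longitude square 9; +1 → 10, wraps to 0, carry into field.
Longitude field O = 14; +1 → 15 = P.
Latitude square 9; +1 → 10, wraps to 0, carry into field.
Latitude field E = 4; +1 → 5 = F.

PF00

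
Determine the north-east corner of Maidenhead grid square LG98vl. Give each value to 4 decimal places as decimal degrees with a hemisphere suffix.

21.5000° S, 59.8333° E

Field L=11, G=6: +11·20° lon, +6·10° lat → SW at lon 40°, lat -30°.
Square 9, 8: +9·2° lon, +8·1° lat → SW at lon 58°, lat -22°.
Subsquare v=21, l=11: +21·0.0833333° lon, +11·0.0416667° lat → SW at lon 59.75°, lat -21.5417°.
Cell spans 0.0833333° lon × 0.0416667° lat. NE corner is SW corner plus one full cell.
latitude 21.5000° S, longitude 59.8333° E.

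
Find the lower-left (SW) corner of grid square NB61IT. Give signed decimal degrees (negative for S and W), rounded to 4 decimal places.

Field N=13, B=1: +13·20° lon, +1·10° lat → SW at lon 80°, lat -80°.
Square 6, 1: +6·2° lon, +1·1° lat → SW at lon 92°, lat -79°.
Subsquare i=8, t=19: +8·0.0833333° lon, +19·0.0416667° lat → SW at lon 92.6667°, lat -78.2083°.
latitude -78.2083, longitude 92.6667.

-78.2083, 92.6667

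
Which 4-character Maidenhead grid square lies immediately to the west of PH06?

OH96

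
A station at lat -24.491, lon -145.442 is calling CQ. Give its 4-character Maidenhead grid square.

Shift to the Maidenhead origin (180°W, 90°S): lon 34.56, lat 65.51.
Field: 34.56/20 → 1 → B, 65.51/10 → 6 → G; chars BG.
Square: 14.56/2 → 7, 5.51/1 → 5; chars 75.

BG75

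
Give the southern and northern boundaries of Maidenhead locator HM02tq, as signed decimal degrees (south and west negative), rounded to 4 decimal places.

32.6667, 32.7083

Field H=7, M=12: +7·20° lon, +12·10° lat → SW at lon -40°, lat 30°.
Square 0, 2: +0·2° lon, +2·1° lat → SW at lon -40°, lat 32°.
Subsquare t=19, q=16: +19·0.0833333° lon, +16·0.0416667° lat → SW at lon -38.4167°, lat 32.6667°.
Cell spans 0.0833333° lon × 0.0416667° lat.
south 32.6667, north 32.7083.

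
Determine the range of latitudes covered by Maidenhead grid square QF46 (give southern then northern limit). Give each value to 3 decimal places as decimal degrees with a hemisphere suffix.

Field Q=16, F=5: +16·20° lon, +5·10° lat → SW at lon 140°, lat -40°.
Square 4, 6: +4·2° lon, +6·1° lat → SW at lon 148°, lat -34°.
Cell spans 2° lon × 1° lat.
south 34.000° S, north 33.000° S.

34.000° S, 33.000° S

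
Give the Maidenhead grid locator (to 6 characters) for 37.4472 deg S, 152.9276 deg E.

QF62ln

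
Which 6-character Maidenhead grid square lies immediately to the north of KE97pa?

KE97pb

Latitude subsquare a = 0; +1 → 1 = b.
The longitude characters are unchanged.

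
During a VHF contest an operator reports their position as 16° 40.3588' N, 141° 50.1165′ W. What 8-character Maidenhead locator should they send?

BK96bq91

Offset from 180°W / 90°S: lon 38.16473°, lat 106.67265°.
Field: 38.16473/20 → 1 → B, 106.67265/10 → 10 → K; chars BK.
Square: 18.16473/2 → 9, 6.67265/1 → 6; chars 96.
Subsquare: 0.16473/0.0833333 → 1 → b, 0.67265/0.0416667 → 16 → q; chars bq.
Extended square: 0.08139/0.00833333 → 9, 0.00598/0.00416667 → 1; chars 91.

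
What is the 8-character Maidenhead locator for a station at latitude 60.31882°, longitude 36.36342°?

Shift to the Maidenhead origin (180°W, 90°S): lon 216.36342, lat 150.31882.
Field (20°×10°, letters A–R): 216.36342/20 → 10 → K, 150.31882/10 → 15 → P; chars KP.
Square (2°×1°, digits 0–9): 16.36342/2 → 8, 0.31882/1 → 0; chars 80.
Subsquare (5′×2.5′, letters a–x): 0.36342/0.0833333 → 4 → e, 0.31882/0.0416667 → 7 → h; chars eh.
Extended square (30″×15″, digits 0–9): 0.03009/0.00833333 → 3, 0.02715/0.00416667 → 6; chars 36.

KP80eh36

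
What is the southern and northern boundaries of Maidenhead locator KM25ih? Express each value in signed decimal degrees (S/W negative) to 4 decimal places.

Field K=10, M=12: +10·20° lon, +12·10° lat → SW at lon 20°, lat 30°.
Square 2, 5: +2·2° lon, +5·1° lat → SW at lon 24°, lat 35°.
Subsquare i=8, h=7: +8·0.0833333° lon, +7·0.0416667° lat → SW at lon 24.6667°, lat 35.2917°.
Cell spans 0.0833333° lon × 0.0416667° lat.
south 35.2917, north 35.3333.

35.2917, 35.3333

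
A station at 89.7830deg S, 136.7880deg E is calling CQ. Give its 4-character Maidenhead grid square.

PA80

Shift to the Maidenhead origin (180°W, 90°S): lon 316.79, lat 0.22.
Field (20°×10°, letters A–R): 316.79/20 → 15 → P, 0.22/10 → 0 → A; chars PA.
Square (2°×1°, digits 0–9): 16.79/2 → 8, 0.22/1 → 0; chars 80.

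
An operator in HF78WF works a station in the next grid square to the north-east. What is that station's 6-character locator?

Longitude subsquare w = 22; +1 → 23 = x.
Latitude subsquare f = 5; +1 → 6 = g.

HF78xg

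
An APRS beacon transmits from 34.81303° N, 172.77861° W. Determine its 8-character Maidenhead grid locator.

AM34ot65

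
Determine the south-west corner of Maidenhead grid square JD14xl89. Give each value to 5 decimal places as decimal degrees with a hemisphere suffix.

55.50417° S, 3.98333° E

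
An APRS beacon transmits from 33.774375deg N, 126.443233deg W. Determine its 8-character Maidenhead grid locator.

Add 180° to longitude and 90° to latitude: 53.55677, 123.77437.
Field: lon ⌊53.55677/20⌋ = 2 → C; lat ⌊123.77437/10⌋ = 12 → M.
Square: lon ⌊13.55677/2⌋ = 6; lat ⌊3.77437/1⌋ = 3.
Subsquare: lon ⌊1.55677/0.0833333⌋ = 18 → s; lat ⌊0.77437/0.0416667⌋ = 18 → s.
Extended square: lon ⌊0.05677/0.00833333⌋ = 6; lat ⌊0.02437/0.00416667⌋ = 5.

CM63ss65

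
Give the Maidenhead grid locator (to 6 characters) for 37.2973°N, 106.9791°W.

DM67mh

Add 180° to longitude and 90° to latitude: 73.0209, 127.2973.
Field (20°×10°, letters A–R): lon ⌊73.0209/20⌋ = 3 → D; lat ⌊127.2973/10⌋ = 12 → M.
Square (2°×1°, digits 0–9): lon ⌊13.0209/2⌋ = 6; lat ⌊7.2973/1⌋ = 7.
Subsquare (5′×2.5′, letters a–x): lon ⌊1.0209/0.0833333⌋ = 12 → m; lat ⌊0.2973/0.0416667⌋ = 7 → h.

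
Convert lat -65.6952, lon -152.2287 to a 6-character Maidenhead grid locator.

Offset from 180°W / 90°S: lon 27.7713°, lat 24.3048°.
Field (20°×10°, letters A–R): 27.7713/20 → 1 → B, 24.3048/10 → 2 → C; chars BC.
Square (2°×1°, digits 0–9): 7.7713/2 → 3, 4.3048/1 → 4; chars 34.
Subsquare (5′×2.5′, letters a–x): 1.7713/0.0833333 → 21 → v, 0.3048/0.0416667 → 7 → h; chars vh.

BC34vh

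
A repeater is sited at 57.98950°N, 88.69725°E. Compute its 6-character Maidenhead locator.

Offset from 180°W / 90°S: lon 268.6972°, lat 147.9895°.
Field (20°×10°, letters A–R): lon ⌊268.6972/20⌋ = 13 → N; lat ⌊147.9895/10⌋ = 14 → O.
Square (2°×1°, digits 0–9): lon ⌊8.6972/2⌋ = 4; lat ⌊7.9895/1⌋ = 7.
Subsquare (5′×2.5′, letters a–x): lon ⌊0.6972/0.0833333⌋ = 8 → i; lat ⌊0.9895/0.0416667⌋ = 23 → x.

NO47ix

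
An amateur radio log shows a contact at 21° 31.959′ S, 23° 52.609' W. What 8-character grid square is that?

Shift to the Maidenhead origin (180°W, 90°S): lon 156.12318, lat 68.46735.
Field: 156.12318/20 → 7 → H, 68.46735/10 → 6 → G; chars HG.
Square: 16.12318/2 → 8, 8.46735/1 → 8; chars 88.
Subsquare: 0.12318/0.0833333 → 1 → b, 0.46735/0.0416667 → 11 → l; chars bl.
Extended square: 0.03985/0.00833333 → 4, 0.00902/0.00416667 → 2; chars 42.

HG88bl42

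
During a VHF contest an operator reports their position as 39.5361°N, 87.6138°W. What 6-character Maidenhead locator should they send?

EM69em

Offset from 180°W / 90°S: lon 92.3862°, lat 129.5361°.
Field (20°×10°, letters A–R): lon ⌊92.3862/20⌋ = 4 → E; lat ⌊129.5361/10⌋ = 12 → M.
Square (2°×1°, digits 0–9): lon ⌊12.3862/2⌋ = 6; lat ⌊9.5361/1⌋ = 9.
Subsquare (5′×2.5′, letters a–x): lon ⌊0.3862/0.0833333⌋ = 4 → e; lat ⌊0.5361/0.0416667⌋ = 12 → m.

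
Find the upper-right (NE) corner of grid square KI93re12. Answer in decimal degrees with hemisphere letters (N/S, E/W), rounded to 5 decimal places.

Field K=10, I=8: +10·20° lon, +8·10° lat → SW at lon 20°, lat -10°.
Square 9, 3: +9·2° lon, +3·1° lat → SW at lon 38°, lat -7°.
Subsquare r=17, e=4: +17·0.0833333° lon, +4·0.0416667° lat → SW at lon 39.4167°, lat -6.83333°.
Extended square 1, 2: +1·0.00833333° lon, +2·0.00416667° lat → SW at lon 39.425°, lat -6.825°.
Cell spans 0.00833333° lon × 0.00416667° lat. NE corner is SW corner plus one full cell.
latitude 6.82083° S, longitude 39.43333° E.

6.82083° S, 39.43333° E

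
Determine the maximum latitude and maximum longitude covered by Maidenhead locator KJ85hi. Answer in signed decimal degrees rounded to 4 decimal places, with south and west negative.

Field K=10, J=9: +10·20° lon, +9·10° lat → SW at lon 20°, lat 0°.
Square 8, 5: +8·2° lon, +5·1° lat → SW at lon 36°, lat 5°.
Subsquare h=7, i=8: +7·0.0833333° lon, +8·0.0416667° lat → SW at lon 36.5833°, lat 5.33333°.
Cell spans 0.0833333° lon × 0.0416667° lat. NE corner is SW corner plus one full cell.
latitude 5.3750, longitude 36.6667.

5.3750, 36.6667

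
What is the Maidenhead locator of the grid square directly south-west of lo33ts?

LO33sr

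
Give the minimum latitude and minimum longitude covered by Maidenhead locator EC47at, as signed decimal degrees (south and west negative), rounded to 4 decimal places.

Field E=4, C=2: +4·20° lon, +2·10° lat → SW at lon -100°, lat -70°.
Square 4, 7: +4·2° lon, +7·1° lat → SW at lon -92°, lat -63°.
Subsquare a=0, t=19: +0·0.0833333° lon, +19·0.0416667° lat → SW at lon -92°, lat -62.2083°.
latitude -62.2083, longitude -92.0000.

-62.2083, -92.0000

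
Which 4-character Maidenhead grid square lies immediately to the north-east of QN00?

Longitude square 0; +1 → 1.
Latitude square 0; +1 → 1.

QN11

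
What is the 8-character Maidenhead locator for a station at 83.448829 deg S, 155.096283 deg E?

QA76nn12

Add 180° to longitude and 90° to latitude: 335.09628, 6.55117.
Field: lon ⌊335.09628/20⌋ = 16 → Q; lat ⌊6.55117/10⌋ = 0 → A.
Square: lon ⌊15.09628/2⌋ = 7; lat ⌊6.55117/1⌋ = 6.
Subsquare: lon ⌊1.09628/0.0833333⌋ = 13 → n; lat ⌊0.55117/0.0416667⌋ = 13 → n.
Extended square: lon ⌊0.01295/0.00833333⌋ = 1; lat ⌊0.00950/0.00416667⌋ = 2.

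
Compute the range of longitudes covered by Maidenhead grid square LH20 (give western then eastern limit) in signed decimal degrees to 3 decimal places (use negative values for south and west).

44.000, 46.000

Field L=11, H=7: +11·20° lon, +7·10° lat → SW at lon 40°, lat -20°.
Square 2, 0: +2·2° lon, +0·1° lat → SW at lon 44°, lat -20°.
Cell spans 2° lon × 1° lat.
west 44.000, east 46.000.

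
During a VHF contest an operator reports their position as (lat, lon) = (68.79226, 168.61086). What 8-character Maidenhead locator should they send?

RP48ht30

Add 180° to longitude and 90° to latitude: 348.61086, 158.79226.
Field (20°×10°, letters A–R): lon ⌊348.61086/20⌋ = 17 → R; lat ⌊158.79226/10⌋ = 15 → P.
Square (2°×1°, digits 0–9): lon ⌊8.61086/2⌋ = 4; lat ⌊8.79226/1⌋ = 8.
Subsquare (5′×2.5′, letters a–x): lon ⌊0.61086/0.0833333⌋ = 7 → h; lat ⌊0.79226/0.0416667⌋ = 19 → t.
Extended square (30″×15″, digits 0–9): lon ⌊0.02753/0.00833333⌋ = 3; lat ⌊0.00059/0.00416667⌋ = 0.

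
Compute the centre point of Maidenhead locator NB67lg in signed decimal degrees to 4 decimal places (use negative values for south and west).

-72.7292, 92.9583

Field N=13, B=1: +13·20° lon, +1·10° lat → SW at lon 80°, lat -80°.
Square 6, 7: +6·2° lon, +7·1° lat → SW at lon 92°, lat -73°.
Subsquare l=11, g=6: +11·0.0833333° lon, +6·0.0416667° lat → SW at lon 92.9167°, lat -72.75°.
Cell spans 0.0833333° lon × 0.0416667° lat. Centre is SW corner plus half of each.
latitude -72.7292, longitude 92.9583.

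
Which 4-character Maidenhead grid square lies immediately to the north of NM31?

NM32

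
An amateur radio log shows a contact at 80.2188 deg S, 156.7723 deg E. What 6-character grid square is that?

Add 180° to longitude and 90° to latitude: 336.7723, 9.7812.
Field: 336.7723/20 → 16 → Q, 9.7812/10 → 0 → A; chars QA.
Square: 16.7723/2 → 8, 9.7812/1 → 9; chars 89.
Subsquare: 0.7723/0.0833333 → 9 → j, 0.7812/0.0416667 → 18 → s; chars js.

QA89js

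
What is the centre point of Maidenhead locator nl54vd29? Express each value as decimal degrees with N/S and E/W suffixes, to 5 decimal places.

24.16458° N, 91.77083° E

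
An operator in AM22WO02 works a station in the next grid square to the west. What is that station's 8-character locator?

Longitude extended square 0; −1 → -1, wraps to 9, carry into subsquare.
Longitude subsquare w = 22; −1 → 21 = v.
The latitude characters are unchanged.

AM22vo92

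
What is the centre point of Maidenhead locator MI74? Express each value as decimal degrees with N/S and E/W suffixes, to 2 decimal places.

5.50° S, 75.00° E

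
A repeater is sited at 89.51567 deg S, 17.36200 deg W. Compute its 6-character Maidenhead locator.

Shift to the Maidenhead origin (180°W, 90°S): lon 162.6380, lat 0.4843.
Field: 162.6380/20 → 8 → I, 0.4843/10 → 0 → A; chars IA.
Square: 2.6380/2 → 1, 0.4843/1 → 0; chars 10.
Subsquare: 0.6380/0.0833333 → 7 → h, 0.4843/0.0416667 → 11 → l; chars hl.

IA10hl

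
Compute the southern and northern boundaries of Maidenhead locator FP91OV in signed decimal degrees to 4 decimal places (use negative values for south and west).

Field F=5, P=15: +5·20° lon, +15·10° lat → SW at lon -80°, lat 60°.
Square 9, 1: +9·2° lon, +1·1° lat → SW at lon -62°, lat 61°.
Subsquare o=14, v=21: +14·0.0833333° lon, +21·0.0416667° lat → SW at lon -60.8333°, lat 61.875°.
Cell spans 0.0833333° lon × 0.0416667° lat.
south 61.8750, north 61.9167.

61.8750, 61.9167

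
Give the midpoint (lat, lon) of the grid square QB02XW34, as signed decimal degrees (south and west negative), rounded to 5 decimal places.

Field Q=16, B=1: +16·20° lon, +1·10° lat → SW at lon 140°, lat -80°.
Square 0, 2: +0·2° lon, +2·1° lat → SW at lon 140°, lat -78°.
Subsquare x=23, w=22: +23·0.0833333° lon, +22·0.0416667° lat → SW at lon 141.917°, lat -77.0833°.
Extended square 3, 4: +3·0.00833333° lon, +4·0.00416667° lat → SW at lon 141.942°, lat -77.0667°.
Cell spans 0.00833333° lon × 0.00416667° lat. Centre is SW corner plus half of each.
latitude -77.06458, longitude 141.94583.

-77.06458, 141.94583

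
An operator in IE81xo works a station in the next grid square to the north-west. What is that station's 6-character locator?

IE81wp

Longitude subsquare x = 23; −1 → 22 = w.
Latitude subsquare o = 14; +1 → 15 = p.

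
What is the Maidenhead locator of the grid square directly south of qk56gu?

QK56gt

Latitude subsquare u = 20; −1 → 19 = t.
The longitude characters are unchanged.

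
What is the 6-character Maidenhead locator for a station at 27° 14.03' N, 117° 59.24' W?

DL17af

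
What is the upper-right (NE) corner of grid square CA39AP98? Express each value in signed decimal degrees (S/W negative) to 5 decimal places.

-80.33750, -133.91667

Field C=2, A=0: +2·20° lon, +0·10° lat → SW at lon -140°, lat -90°.
Square 3, 9: +3·2° lon, +9·1° lat → SW at lon -134°, lat -81°.
Subsquare a=0, p=15: +0·0.0833333° lon, +15·0.0416667° lat → SW at lon -134°, lat -80.375°.
Extended square 9, 8: +9·0.00833333° lon, +8·0.00416667° lat → SW at lon -133.925°, lat -80.3417°.
Cell spans 0.00833333° lon × 0.00416667° lat. NE corner is SW corner plus one full cell.
latitude -80.33750, longitude -133.91667.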